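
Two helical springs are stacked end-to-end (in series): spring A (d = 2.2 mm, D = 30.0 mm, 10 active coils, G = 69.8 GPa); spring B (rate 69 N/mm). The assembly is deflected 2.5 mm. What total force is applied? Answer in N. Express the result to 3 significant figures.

1.87 N

k_A = Gd⁴/(8D³N_a) = (69.8×10³)(2.2⁴)/(8·30.0³·10) = 0.75699 N/mm
Series: 1/k_eq = 1/0.75699 + 1/69 = 1.3355; k_eq = 0.74878 N/mm
F = k_eq·δ = 0.74878·2.5 = 1.8719 N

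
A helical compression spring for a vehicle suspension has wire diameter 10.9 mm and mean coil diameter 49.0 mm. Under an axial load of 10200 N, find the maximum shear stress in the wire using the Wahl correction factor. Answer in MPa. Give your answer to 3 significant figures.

1330 MPa

Spring index C = D/d = 49.0/10.9 = 4.4954
K_W = (4C−1)/(4C−4) + 0.615/C = 16.982/13.982 + 0.1368 = 1.3514
τ₀ = 8FD/(πd³) = 8·10200·49.0/(π·10.9³) = 3.9984e+06/4068.5 = 982.78 MPa
τ_max = K·τ₀ = 1.3514 × 982.78 = 1328.1 MPa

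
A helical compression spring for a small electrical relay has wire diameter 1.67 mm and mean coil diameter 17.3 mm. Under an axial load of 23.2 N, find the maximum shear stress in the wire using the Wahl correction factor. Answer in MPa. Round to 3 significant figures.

250 MPa

Spring index C = D/d = 17.3/1.67 = 10.3593
K_W = (4C−1)/(4C−4) + 0.615/C = 40.437/37.437 + 0.0594 = 1.1395
τ₀ = 8FD/(πd³) = 8·23.2·17.3/(π·1.67³) = 3210.88/14.632 = 219.44 MPa
τ_max = K·τ₀ = 1.1395 × 219.44 = 250.06 MPa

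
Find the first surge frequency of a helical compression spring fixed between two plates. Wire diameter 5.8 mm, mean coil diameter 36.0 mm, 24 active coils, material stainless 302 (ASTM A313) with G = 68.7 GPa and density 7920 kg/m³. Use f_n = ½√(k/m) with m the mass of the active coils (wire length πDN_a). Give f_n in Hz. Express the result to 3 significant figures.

k = Gd⁴/(8D³N_a) = (68.7×10³)(5.8⁴)/(8·36.0³·24) = 8.6788 N/mm = 8678.8 N/m
Wire length L = πDN_a = π·36.0·24 = 2714.3 mm
m = ρ·(πd²/4)·L = 7920 × 26.421×10⁻⁶ m² × 2.7143 m = 0.56798 kg
f_n = ½√(k/m) = 0.5·√(8678.8/0.56798) = 0.5·√(15280) = 61.806 Hz

61.8 Hz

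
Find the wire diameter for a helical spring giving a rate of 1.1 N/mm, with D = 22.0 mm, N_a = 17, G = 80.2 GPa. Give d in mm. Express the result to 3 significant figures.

2.11 mm

d = (8D³N_a·k / G)^(1/4) = (8·22.0³·17·1.1 / (80.2×10³))^0.25
  = (19.862)^0.25 = 2.1111 mm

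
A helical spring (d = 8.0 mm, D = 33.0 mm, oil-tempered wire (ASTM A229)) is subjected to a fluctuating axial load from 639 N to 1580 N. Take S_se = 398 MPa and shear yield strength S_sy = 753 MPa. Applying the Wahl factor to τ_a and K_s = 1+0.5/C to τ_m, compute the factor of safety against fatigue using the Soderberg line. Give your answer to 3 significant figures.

C = D/d = 33.0/8.0 = 4.1250; K_W = (4C−1)/(4C−4)+0.615/C = 1.3891; K_s = 1+0.5/C = 1.1212
F_a = (F_max−F_min)/2 = 470.5 N; F_m = (F_max+F_min)/2 = 1109.5 N
τ_a = K_W·8F_aD/(πd³) = 1.3891 × 77.222 = 107.27 MPa
τ_m = K_s·8F_mD/(πd³) = 1.1212 × 182.1 = 204.17 MPa
Soderberg: 1/n_f = τ_a/S_se + τ_m/S_sy = 107.27/398 + 204.17/753 = 0.26952 + 0.27115 = 0.54067
n_f = 1/0.54067 = 1.85

1.85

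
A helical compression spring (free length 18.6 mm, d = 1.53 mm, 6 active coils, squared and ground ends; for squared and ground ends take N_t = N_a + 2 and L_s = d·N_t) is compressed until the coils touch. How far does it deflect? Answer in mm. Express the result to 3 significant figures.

6.36 mm

N_t = 8; L_s = 1.53·8 = 12.24 mm
δ_solid = L₀ − L_s = 18.6 − 12.24 = 6.36 mm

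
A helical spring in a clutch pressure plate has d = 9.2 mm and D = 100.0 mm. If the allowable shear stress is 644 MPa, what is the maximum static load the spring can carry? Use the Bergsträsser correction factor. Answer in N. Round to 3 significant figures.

1750 N

C = D/d = 100.0/9.2 = 10.8696
K_B = (4C+2)/(4C−3) = 45.478/40.478 = 1.1235
τ_max = K·8FD/(πd³) → F_max = τ_allow·πd³/(8DK)
F_max = 644·π·9.2³/(8·100.0·1.1235) = 1.5754e+06/898.82 = 1752.8 N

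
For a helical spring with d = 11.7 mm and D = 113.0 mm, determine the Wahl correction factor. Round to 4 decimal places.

C = D/d = 113.0/11.7 = 9.6581
K_W = (4C−1)/(4C−4) + 0.615/C = 37.632/34.632 + 0.0637 = 1.1503

1.1503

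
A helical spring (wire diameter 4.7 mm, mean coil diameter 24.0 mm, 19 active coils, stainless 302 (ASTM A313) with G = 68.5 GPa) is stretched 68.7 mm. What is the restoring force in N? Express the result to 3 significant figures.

k = Gd⁴/(8D³N_a) = (68.5×10³)(4.7⁴)/(8·24.0³·19) = 15.908 N/mm
F = k·δ = 15.908 × 68.7 = 1092.9 N

1090 N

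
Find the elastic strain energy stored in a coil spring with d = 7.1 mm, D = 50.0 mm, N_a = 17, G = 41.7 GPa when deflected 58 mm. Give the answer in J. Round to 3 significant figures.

10.5 J

k = Gd⁴/(8D³N_a) = (41.7×10³)(7.1⁴)/(8·50.0³·17) = 6.2333 N/mm
U = ½kδ² = 0.5 × 6.2333 × 58² = 10484 N·mm = 10.484 J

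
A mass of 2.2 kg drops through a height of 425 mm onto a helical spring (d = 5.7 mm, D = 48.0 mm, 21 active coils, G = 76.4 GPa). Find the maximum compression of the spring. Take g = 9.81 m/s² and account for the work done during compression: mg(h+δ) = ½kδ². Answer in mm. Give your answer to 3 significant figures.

k = Gd⁴/(8D³N_a) = (76.4×10³)(5.7⁴)/(8·48.0³·21) = 4.3407 N/mm
W = mg = 2.2 × 9.81 = 21.582 N
½kδ² − Wδ − Wh = 0 → δ = (W + √(W² + 2kWh))/k
δ = (21.582 + √(465.78 + 79628.8))/4.3407 = (21.582 + 283.01)/4.3407 = 70.171 mm

70.2 mm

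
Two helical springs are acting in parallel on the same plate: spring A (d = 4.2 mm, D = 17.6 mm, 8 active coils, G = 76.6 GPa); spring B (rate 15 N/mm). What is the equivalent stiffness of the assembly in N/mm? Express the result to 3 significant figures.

k_A = Gd⁴/(8D³N_a) = (76.6×10³)(4.2⁴)/(8·17.6³·8) = 68.314 N/mm
Parallel: k_eq = 68.314 + 15 = 83.314 N/mm

83.3 N/mm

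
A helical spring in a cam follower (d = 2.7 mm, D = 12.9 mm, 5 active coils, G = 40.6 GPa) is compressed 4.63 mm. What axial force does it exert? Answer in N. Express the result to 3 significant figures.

k = Gd⁴/(8D³N_a) = (40.6×10³)(2.7⁴)/(8·12.9³·5) = 25.128 N/mm
F = k·δ = 25.128 × 4.63 = 116.34 N

116 N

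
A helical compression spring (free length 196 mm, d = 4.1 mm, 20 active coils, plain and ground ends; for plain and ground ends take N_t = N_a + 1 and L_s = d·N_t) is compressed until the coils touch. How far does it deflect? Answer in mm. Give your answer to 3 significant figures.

110 mm

N_t = 21; L_s = 4.1·21 = 86.1 mm
δ_solid = L₀ − L_s = 196 − 86.1 = 109.9 mm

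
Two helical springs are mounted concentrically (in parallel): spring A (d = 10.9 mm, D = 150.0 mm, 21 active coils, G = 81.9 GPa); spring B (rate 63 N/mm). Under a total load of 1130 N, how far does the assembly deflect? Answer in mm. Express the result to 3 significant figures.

17.4 mm

k_A = Gd⁴/(8D³N_a) = (81.9×10³)(10.9⁴)/(8·150.0³·21) = 2.039 N/mm
Parallel: k_eq = 2.039 + 63 = 65.039 N/mm
δ = F/k_eq = 1130/65.039 = 17.374 mm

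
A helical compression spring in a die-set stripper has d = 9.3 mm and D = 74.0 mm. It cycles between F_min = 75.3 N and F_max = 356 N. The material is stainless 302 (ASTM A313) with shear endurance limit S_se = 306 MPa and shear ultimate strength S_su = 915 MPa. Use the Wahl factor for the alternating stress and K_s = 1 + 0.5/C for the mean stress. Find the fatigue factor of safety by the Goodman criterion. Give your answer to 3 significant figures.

5.38

C = D/d = 74.0/9.3 = 7.9570; K_W = (4C−1)/(4C−4)+0.615/C = 1.1851; K_s = 1+0.5/C = 1.0628
F_a = (F_max−F_min)/2 = 140.35 N; F_m = (F_max+F_min)/2 = 215.65 N
τ_a = K_W·8F_aD/(πd³) = 1.1851 × 32.88 = 38.966 MPa
τ_m = K_s·8F_mD/(πd³) = 1.0628 × 50.521 = 53.696 MPa
Goodman: 1/n_f = τ_a/S_se + τ_m/S_su = 38.966/306 + 53.696/915 = 0.12734 + 0.05868 = 0.18602
n_f = 1/0.18602 = 5.376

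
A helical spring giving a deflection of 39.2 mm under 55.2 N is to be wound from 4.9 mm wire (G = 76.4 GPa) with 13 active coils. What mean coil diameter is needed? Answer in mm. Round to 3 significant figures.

67.0 mm

Required rate k = F/δ = 55.2/39.2 = 1.4082 N/mm
D = (Gd⁴/(8N_a·k))^(1/3) = (76.4×10³·4.9⁴/(8·13·1.4082))^(1/3)
  = (300740)^(1/3) = 66.9983 mm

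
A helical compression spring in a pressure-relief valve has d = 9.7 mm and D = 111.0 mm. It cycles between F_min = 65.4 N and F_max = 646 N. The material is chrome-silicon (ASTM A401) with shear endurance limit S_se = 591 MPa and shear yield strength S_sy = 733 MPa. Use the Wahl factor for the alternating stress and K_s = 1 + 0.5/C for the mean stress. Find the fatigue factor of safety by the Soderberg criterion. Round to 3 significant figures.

C = D/d = 111.0/9.7 = 11.4433; K_W = (4C−1)/(4C−4)+0.615/C = 1.1256; K_s = 1+0.5/C = 1.0437
F_a = (F_max−F_min)/2 = 290.3 N; F_m = (F_max+F_min)/2 = 355.7 N
τ_a = K_W·8F_aD/(πd³) = 1.1256 × 89.907 = 101.2 MPa
τ_m = K_s·8F_mD/(πd³) = 1.0437 × 110.16 = 114.98 MPa
Soderberg: 1/n_f = τ_a/S_se + τ_m/S_sy = 101.2/591 + 114.98/733 = 0.17123 + 0.15686 = 0.32808
n_f = 1/0.32808 = 3.048

3.05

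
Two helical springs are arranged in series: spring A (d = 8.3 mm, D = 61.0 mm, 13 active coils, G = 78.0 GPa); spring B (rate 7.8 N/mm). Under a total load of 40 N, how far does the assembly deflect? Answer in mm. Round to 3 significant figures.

7.68 mm

k_A = Gd⁴/(8D³N_a) = (78.0×10³)(8.3⁴)/(8·61.0³·13) = 15.681 N/mm
Series: 1/k_eq = 1/15.681 + 1/7.8 = 0.19198; k_eq = 5.209 N/mm
δ = F/k_eq = 40/5.209 = 7.679 mm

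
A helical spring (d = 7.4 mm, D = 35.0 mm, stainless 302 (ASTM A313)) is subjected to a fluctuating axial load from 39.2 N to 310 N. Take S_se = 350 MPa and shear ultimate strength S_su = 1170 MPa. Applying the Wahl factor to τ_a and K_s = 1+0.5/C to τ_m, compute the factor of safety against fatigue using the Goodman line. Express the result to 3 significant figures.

6.69

C = D/d = 35.0/7.4 = 4.7297; K_W = (4C−1)/(4C−4)+0.615/C = 1.3311; K_s = 1+0.5/C = 1.1057
F_a = (F_max−F_min)/2 = 135.4 N; F_m = (F_max+F_min)/2 = 174.6 N
τ_a = K_W·8F_aD/(πd³) = 1.3311 × 29.78 = 39.641 MPa
τ_m = K_s·8F_mD/(πd³) = 1.1057 × 38.402 = 42.462 MPa
Goodman: 1/n_f = τ_a/S_se + τ_m/S_su = 39.641/350 + 42.462/1170 = 0.11326 + 0.03629 = 0.14955
n_f = 1/0.14955 = 6.687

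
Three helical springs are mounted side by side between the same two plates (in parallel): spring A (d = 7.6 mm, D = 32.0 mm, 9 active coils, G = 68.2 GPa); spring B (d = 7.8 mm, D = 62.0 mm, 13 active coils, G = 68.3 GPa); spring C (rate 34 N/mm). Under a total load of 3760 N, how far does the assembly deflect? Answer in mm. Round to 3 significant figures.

k_A = Gd⁴/(8D³N_a) = (68.2×10³)(7.6⁴)/(8·32.0³·9) = 96.44 N/mm
k_B = Gd⁴/(8D³N_a) = (68.3×10³)(7.8⁴)/(8·62.0³·13) = 10.2 N/mm
Parallel: k_eq = 96.44 + 10.2 + 34 = 140.64 N/mm
δ = F/k_eq = 3760/140.64 = 26.735 mm

26.7 mm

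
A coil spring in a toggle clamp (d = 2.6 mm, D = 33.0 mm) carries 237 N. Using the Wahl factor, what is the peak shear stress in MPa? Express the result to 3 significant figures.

1260 MPa

Spring index C = D/d = 33.0/2.6 = 12.6923
K_W = (4C−1)/(4C−4) + 0.615/C = 49.769/46.769 + 0.0485 = 1.1126
τ₀ = 8FD/(πd³) = 8·237·33.0/(π·2.6³) = 62568/55.217 = 1133.1 MPa
τ_max = K·τ₀ = 1.1126 × 1133.1 = 1260.7 MPa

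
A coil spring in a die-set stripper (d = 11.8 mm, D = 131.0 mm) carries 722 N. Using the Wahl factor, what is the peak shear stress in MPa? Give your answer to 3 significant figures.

166 MPa

Spring index C = D/d = 131.0/11.8 = 11.1017
K_W = (4C−1)/(4C−4) + 0.615/C = 43.407/40.407 + 0.0554 = 1.1296
τ₀ = 8FD/(πd³) = 8·722·131.0/(π·11.8³) = 756656/5161.7 = 146.59 MPa
τ_max = K·τ₀ = 1.1296 × 146.59 = 165.59 MPa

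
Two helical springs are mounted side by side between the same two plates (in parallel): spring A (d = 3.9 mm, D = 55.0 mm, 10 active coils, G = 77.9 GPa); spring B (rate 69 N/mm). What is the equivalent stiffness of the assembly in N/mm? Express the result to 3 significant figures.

70.4 N/mm

k_A = Gd⁴/(8D³N_a) = (77.9×10³)(3.9⁴)/(8·55.0³·10) = 1.354 N/mm
Parallel: k_eq = 1.354 + 69 = 70.354 N/mm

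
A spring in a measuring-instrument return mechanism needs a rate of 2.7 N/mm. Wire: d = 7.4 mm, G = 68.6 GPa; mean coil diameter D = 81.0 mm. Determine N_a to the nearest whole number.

18

N_a = Gd⁴/(8D³k) = (68.6×10³ × 7.4⁴)/(8 × 81.0³ × 2.7)
    = 2.05708e+08 / 1.14791e+07 = 17.92 → 18 coils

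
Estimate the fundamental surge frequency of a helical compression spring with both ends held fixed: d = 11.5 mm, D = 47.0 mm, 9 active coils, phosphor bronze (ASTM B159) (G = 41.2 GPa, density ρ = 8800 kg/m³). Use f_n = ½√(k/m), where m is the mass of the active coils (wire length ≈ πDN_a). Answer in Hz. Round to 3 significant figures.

141 Hz

k = Gd⁴/(8D³N_a) = (41.2×10³)(11.5⁴)/(8·47.0³·9) = 96.397 N/mm = 96397 N/m
Wire length L = πDN_a = π·47.0·9 = 1328.9 mm
m = ρ·(πd²/4)·L = 8800 × 103.87×10⁻⁶ m² × 1.3289 m = 1.2147 kg
f_n = ½√(k/m) = 0.5·√(96397/1.2147) = 0.5·√(79360) = 140.85 Hz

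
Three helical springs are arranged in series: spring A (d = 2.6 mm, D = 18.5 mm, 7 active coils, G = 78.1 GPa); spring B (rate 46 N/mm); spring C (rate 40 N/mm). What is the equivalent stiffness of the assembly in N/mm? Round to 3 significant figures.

6.85 N/mm

k_A = Gd⁴/(8D³N_a) = (78.1×10³)(2.6⁴)/(8·18.5³·7) = 10.066 N/mm
Series: 1/k_eq = 1/10.066 + 1/46 + 1/40 = 0.14609; k_eq = 6.8452 N/mm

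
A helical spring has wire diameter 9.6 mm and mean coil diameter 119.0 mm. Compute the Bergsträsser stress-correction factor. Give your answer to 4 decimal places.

C = D/d = 119.0/9.6 = 12.3958
K_B = (4C+2)/(4C−3) = 51.583/46.583 = 1.1073

1.1073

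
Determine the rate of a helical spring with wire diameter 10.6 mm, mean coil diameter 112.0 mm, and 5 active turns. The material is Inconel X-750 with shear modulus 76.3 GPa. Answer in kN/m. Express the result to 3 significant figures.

17.1 kN/m

k = Gd⁴/(8D³N_a) = (76.3×10³ × 10.6⁴) / (8 × 112.0³ × 5)
  = 9.6327e+08 / 5.61971e+07 = 17.141 N/mm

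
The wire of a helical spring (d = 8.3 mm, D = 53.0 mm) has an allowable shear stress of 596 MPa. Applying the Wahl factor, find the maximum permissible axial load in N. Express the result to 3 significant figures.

C = D/d = 53.0/8.3 = 6.3855
K_W = (4C−1)/(4C−4) + 0.615/C = 24.542/21.542 + 0.0963 = 1.2356
τ_max = K·8FD/(πd³) → F_max = τ_allow·πd³/(8DK)
F_max = 596·π·8.3³/(8·53.0·1.2356) = 1.0706e+06/523.88 = 2043.6 N

2040 N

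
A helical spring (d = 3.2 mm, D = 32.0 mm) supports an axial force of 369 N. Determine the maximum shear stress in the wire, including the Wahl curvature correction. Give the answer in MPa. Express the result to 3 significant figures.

1050 MPa

Spring index C = D/d = 32.0/3.2 = 10.0000
K_W = (4C−1)/(4C−4) + 0.615/C = 39.000/36.000 + 0.0615 = 1.1448
τ₀ = 8FD/(πd³) = 8·369·32.0/(π·3.2³) = 94464/102.94 = 917.63 MPa
τ_max = K·τ₀ = 1.1448 × 917.63 = 1050.5 MPa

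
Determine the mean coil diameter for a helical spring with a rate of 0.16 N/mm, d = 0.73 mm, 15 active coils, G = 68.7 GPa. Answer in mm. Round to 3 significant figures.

D = (Gd⁴/(8N_a·k))^(1/3) = (68.7×10³·0.73⁴/(8·15·0.16))^(1/3)
  = (1016.12)^(1/3) = 10.0535 mm

10.1 mm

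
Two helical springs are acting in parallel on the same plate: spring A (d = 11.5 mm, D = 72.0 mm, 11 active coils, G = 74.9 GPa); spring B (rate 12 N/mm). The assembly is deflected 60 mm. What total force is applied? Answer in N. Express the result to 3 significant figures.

k_A = Gd⁴/(8D³N_a) = (74.9×10³)(11.5⁴)/(8·72.0³·11) = 39.883 N/mm
Parallel: k_eq = 39.883 + 12 = 51.883 N/mm
F = k_eq·δ = 51.883·60 = 3113 N

3110 N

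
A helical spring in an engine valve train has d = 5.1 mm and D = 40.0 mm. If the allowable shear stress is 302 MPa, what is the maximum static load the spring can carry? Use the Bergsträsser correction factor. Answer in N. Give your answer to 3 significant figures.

C = D/d = 40.0/5.1 = 7.8431
K_B = (4C+2)/(4C−3) = 33.373/28.373 = 1.1762
τ_max = K·8FD/(πd³) → F_max = τ_allow·πd³/(8DK)
F_max = 302·π·5.1³/(8·40.0·1.1762) = 1.2585e+05/376.39 = 334.37 N

334 N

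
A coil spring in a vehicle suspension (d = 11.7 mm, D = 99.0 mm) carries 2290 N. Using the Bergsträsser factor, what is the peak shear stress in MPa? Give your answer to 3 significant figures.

419 MPa

Spring index C = D/d = 99.0/11.7 = 8.4615
K_B = (4C+2)/(4C−3) = 35.846/30.846 = 1.1621
τ₀ = 8FD/(πd³) = 8·2290·99.0/(π·11.7³) = 1.81368e+06/5031.6 = 360.46 MPa
τ_max = K·τ₀ = 1.1621 × 360.46 = 418.88 MPa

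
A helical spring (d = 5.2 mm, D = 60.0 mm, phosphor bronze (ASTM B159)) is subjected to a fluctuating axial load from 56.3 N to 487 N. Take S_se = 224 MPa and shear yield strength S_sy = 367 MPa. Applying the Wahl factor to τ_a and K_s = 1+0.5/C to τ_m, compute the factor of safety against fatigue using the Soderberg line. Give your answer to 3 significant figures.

0.497

C = D/d = 60.0/5.2 = 11.5385; K_W = (4C−1)/(4C−4)+0.615/C = 1.1245; K_s = 1+0.5/C = 1.0433
F_a = (F_max−F_min)/2 = 215.35 N; F_m = (F_max+F_min)/2 = 271.65 N
τ_a = K_W·8F_aD/(πd³) = 1.1245 × 234.01 = 263.13 MPa
τ_m = K_s·8F_mD/(πd³) = 1.0433 × 295.18 = 307.97 MPa
Soderberg: 1/n_f = τ_a/S_se + τ_m/S_sy = 263.13/224 + 307.97/367 = 1.17470 + 0.83917 = 2.0139
n_f = 1/2.0139 = 0.4966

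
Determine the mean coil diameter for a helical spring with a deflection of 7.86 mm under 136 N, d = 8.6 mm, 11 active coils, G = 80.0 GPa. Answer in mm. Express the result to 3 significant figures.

Required rate k = F/δ = 136/7.86 = 17.303 N/mm
D = (Gd⁴/(8N_a·k))^(1/3) = (80.0×10³·8.6⁴/(8·11·17.303))^(1/3)
  = (287399)^(1/3) = 65.9926 mm

66.0 mm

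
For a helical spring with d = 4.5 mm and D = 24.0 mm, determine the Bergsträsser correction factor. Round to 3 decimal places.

1.273

C = D/d = 24.0/4.5 = 5.3333
K_B = (4C+2)/(4C−3) = 23.333/18.333 = 1.2727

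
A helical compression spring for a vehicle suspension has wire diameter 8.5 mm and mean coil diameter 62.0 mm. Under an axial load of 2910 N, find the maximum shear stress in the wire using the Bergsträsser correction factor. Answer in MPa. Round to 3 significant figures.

Spring index C = D/d = 62.0/8.5 = 7.2941
K_B = (4C+2)/(4C−3) = 31.176/26.176 = 1.1910
τ₀ = 8FD/(πd³) = 8·2910·62.0/(π·8.5³) = 1.44336e+06/1929.3 = 748.11 MPa
τ_max = K·τ₀ = 1.1910 × 748.11 = 891.01 MPa

891 MPa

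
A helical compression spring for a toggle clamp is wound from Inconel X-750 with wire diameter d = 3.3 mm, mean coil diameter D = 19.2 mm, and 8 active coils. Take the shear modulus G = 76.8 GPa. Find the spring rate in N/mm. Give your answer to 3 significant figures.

20.1 N/mm

k = Gd⁴/(8D³N_a) = (76.8×10³ × 3.3⁴) / (8 × 19.2³ × 8)
  = 9.10787e+06 / 452985 = 20.106 N/mm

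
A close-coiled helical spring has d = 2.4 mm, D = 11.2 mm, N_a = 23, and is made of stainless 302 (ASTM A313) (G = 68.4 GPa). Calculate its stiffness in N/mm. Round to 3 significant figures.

k = Gd⁴/(8D³N_a) = (68.4×10³ × 2.4⁴) / (8 × 11.2³ × 23)
  = 2.26935e+06 / 258507 = 8.7787 N/mm

8.78 N/mm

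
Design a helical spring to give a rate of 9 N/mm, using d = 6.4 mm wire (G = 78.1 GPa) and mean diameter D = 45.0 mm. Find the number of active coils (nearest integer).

20

N_a = Gd⁴/(8D³k) = (78.1×10³ × 6.4⁴)/(8 × 45.0³ × 9)
    = 1.3103e+08 / 6.561e+06 = 19.97 → 20 coils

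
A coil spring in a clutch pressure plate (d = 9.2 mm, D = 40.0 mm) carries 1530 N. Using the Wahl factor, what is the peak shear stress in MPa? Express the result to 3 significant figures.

273 MPa

Spring index C = D/d = 40.0/9.2 = 4.3478
K_W = (4C−1)/(4C−4) + 0.615/C = 16.391/13.391 + 0.1414 = 1.3655
τ₀ = 8FD/(πd³) = 8·1530·40.0/(π·9.2³) = 489600/2446.3 = 200.14 MPa
τ_max = K·τ₀ = 1.3655 × 200.14 = 273.28 MPa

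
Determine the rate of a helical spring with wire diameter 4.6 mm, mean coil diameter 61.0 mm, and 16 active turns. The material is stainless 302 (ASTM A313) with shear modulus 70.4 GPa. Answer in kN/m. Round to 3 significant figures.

1.08 kN/m

k = Gd⁴/(8D³N_a) = (70.4×10³ × 4.6⁴) / (8 × 61.0³ × 16)
  = 3.15213e+07 / 2.90536e+07 = 1.0849 N/mm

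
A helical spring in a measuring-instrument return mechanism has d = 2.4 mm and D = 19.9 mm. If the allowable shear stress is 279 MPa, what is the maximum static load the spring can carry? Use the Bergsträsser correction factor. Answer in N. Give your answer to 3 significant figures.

C = D/d = 19.9/2.4 = 8.2917
K_B = (4C+2)/(4C−3) = 35.167/30.167 = 1.1657
τ_max = K·8FD/(πd³) → F_max = τ_allow·πd³/(8DK)
F_max = 279·π·2.4³/(8·19.9·1.1657) = 12117/185.59 = 65.289 N

65.3 N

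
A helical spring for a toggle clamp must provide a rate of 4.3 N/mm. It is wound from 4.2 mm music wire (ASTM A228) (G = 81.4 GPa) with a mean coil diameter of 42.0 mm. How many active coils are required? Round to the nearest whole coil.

10

N_a = Gd⁴/(8D³k) = (81.4×10³ × 4.2⁴)/(8 × 42.0³ × 4.3)
    = 2.53292e+07 / 2.54863e+06 = 9.938 → 10 coils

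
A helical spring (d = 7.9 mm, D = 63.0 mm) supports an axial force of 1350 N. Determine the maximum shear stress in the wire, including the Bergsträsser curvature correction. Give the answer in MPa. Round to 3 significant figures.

515 MPa

Spring index C = D/d = 63.0/7.9 = 7.9747
K_B = (4C+2)/(4C−3) = 33.899/28.899 = 1.1730
τ₀ = 8FD/(πd³) = 8·1350·63.0/(π·7.9³) = 680400/1548.9 = 439.27 MPa
τ_max = K·τ₀ = 1.1730 × 439.27 = 515.27 MPa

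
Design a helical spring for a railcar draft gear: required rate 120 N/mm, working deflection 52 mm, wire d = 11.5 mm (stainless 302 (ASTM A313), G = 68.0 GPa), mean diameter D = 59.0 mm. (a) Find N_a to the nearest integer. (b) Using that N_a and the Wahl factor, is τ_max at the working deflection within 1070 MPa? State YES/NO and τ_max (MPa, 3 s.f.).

(a) 6 coils; (b) YES, τ_max = 807 MPa

N_a = Gd⁴/(8D³k) = (68.0×10³)(11.5⁴)/(8·59.0³·120) = 6.032 → N_a = 6
Actual rate k = Gd⁴/(8D³·6) = 120.64 N/mm
Working load F = kδ = 120.64·52 = 6273.4 N
C = 59.0/11.5 = 5.1304; K_W = (4C−1)/(4C−4)+0.615/C = 1.3015
τ_max = K_W·8FD/(πd³) = 1.3015·619.73 = 806.55 MPa
τ_max ≤ 1070 MPa → acceptable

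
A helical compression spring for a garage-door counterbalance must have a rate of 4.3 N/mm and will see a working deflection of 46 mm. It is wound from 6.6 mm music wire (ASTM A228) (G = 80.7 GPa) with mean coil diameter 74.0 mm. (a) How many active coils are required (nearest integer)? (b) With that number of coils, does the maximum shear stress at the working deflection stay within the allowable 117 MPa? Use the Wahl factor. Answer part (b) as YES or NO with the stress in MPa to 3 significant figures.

N_a = Gd⁴/(8D³k) = (80.7×10³)(6.6⁴)/(8·74.0³·4.3) = 10.98 → N_a = 11
Actual rate k = Gd⁴/(8D³·11) = 4.2941 N/mm
Working load F = kδ = 4.2941·46 = 197.53 N
C = 74.0/6.6 = 11.2121; K_W = (4C−1)/(4C−4)+0.615/C = 1.1283
τ_max = K_W·8FD/(πd³) = 1.1283·129.47 = 146.08 MPa
τ_max > 117 MPa → exceeds allowable

(a) 11 coils; (b) NO, τ_max = 146 MPa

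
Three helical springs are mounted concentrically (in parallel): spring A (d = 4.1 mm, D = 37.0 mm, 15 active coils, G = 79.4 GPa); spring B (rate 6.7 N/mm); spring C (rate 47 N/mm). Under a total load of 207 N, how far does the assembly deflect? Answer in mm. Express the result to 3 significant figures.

k_A = Gd⁴/(8D³N_a) = (79.4×10³)(4.1⁴)/(8·37.0³·15) = 3.6912 N/mm
Parallel: k_eq = 3.6912 + 6.7 + 47 = 57.391 N/mm
δ = F/k_eq = 207/57.391 = 3.6068 mm

3.61 mm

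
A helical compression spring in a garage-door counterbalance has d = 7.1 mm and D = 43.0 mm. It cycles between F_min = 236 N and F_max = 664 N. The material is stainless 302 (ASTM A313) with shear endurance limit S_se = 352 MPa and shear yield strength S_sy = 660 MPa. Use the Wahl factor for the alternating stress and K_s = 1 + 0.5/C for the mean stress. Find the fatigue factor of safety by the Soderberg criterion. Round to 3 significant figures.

2.18

C = D/d = 43.0/7.1 = 6.0563; K_W = (4C−1)/(4C−4)+0.615/C = 1.2499; K_s = 1+0.5/C = 1.0826
F_a = (F_max−F_min)/2 = 214 N; F_m = (F_max+F_min)/2 = 450 N
τ_a = K_W·8F_aD/(πd³) = 1.2499 × 65.471 = 81.83 MPa
τ_m = K_s·8F_mD/(πd³) = 1.0826 × 137.67 = 149.04 MPa
Soderberg: 1/n_f = τ_a/S_se + τ_m/S_sy = 81.83/352 + 149.04/660 = 0.23247 + 0.22582 = 0.45829
n_f = 1/0.45829 = 2.182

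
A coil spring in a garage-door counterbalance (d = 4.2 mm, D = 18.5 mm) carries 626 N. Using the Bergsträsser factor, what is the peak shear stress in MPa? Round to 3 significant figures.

534 MPa

Spring index C = D/d = 18.5/4.2 = 4.4048
K_B = (4C+2)/(4C−3) = 19.619/14.619 = 1.3420
τ₀ = 8FD/(πd³) = 8·626·18.5/(π·4.2³) = 92648/232.75 = 398.05 MPa
τ_max = K·τ₀ = 1.3420 × 398.05 = 534.19 MPa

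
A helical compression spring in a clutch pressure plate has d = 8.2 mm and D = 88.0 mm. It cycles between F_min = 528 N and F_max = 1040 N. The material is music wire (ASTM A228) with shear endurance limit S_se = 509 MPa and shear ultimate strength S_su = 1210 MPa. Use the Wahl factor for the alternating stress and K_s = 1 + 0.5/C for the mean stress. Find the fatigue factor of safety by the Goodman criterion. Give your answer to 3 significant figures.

1.97

C = D/d = 88.0/8.2 = 10.7317; K_W = (4C−1)/(4C−4)+0.615/C = 1.1344; K_s = 1+0.5/C = 1.0466
F_a = (F_max−F_min)/2 = 256 N; F_m = (F_max+F_min)/2 = 784 N
τ_a = K_W·8F_aD/(πd³) = 1.1344 × 104.04 = 118.03 MPa
τ_m = K_s·8F_mD/(πd³) = 1.0466 × 318.64 = 333.48 MPa
Goodman: 1/n_f = τ_a/S_se + τ_m/S_su = 118.03/509 + 333.48/1210 = 0.23188 + 0.27561 = 0.50748
n_f = 1/0.50748 = 1.971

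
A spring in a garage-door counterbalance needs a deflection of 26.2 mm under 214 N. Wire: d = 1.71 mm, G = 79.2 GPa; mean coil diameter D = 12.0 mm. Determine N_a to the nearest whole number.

6

Required rate k = F/δ = 214/26.2 = 8.1679 N/mm
N_a = Gd⁴/(8D³k) = (79.2×10³ × 1.71⁴)/(8 × 12.0³ × 8.1679)
    = 677189 / 112914 = 5.997 → 6 coils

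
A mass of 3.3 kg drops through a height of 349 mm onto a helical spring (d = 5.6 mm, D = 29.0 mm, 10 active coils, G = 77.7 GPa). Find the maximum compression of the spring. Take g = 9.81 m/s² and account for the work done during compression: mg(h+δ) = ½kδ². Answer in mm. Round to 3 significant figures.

24.9 mm

k = Gd⁴/(8D³N_a) = (77.7×10³)(5.6⁴)/(8·29.0³·10) = 39.164 N/mm
W = mg = 3.3 × 9.81 = 32.373 N
½kδ² − Wδ − Wh = 0 → δ = (W + √(W² + 2kWh))/k
δ = (32.373 + √(1048 + 884968))/39.164 = (32.373 + 941.28)/39.164 = 24.861 mm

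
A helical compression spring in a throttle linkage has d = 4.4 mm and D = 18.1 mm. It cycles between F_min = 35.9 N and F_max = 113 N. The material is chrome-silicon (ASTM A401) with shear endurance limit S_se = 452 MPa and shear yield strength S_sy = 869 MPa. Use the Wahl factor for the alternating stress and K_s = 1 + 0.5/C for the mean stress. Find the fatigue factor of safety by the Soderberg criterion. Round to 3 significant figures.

C = D/d = 18.1/4.4 = 4.1136; K_W = (4C−1)/(4C−4)+0.615/C = 1.3904; K_s = 1+0.5/C = 1.1215
F_a = (F_max−F_min)/2 = 38.55 N; F_m = (F_max+F_min)/2 = 74.45 N
τ_a = K_W·8F_aD/(πd³) = 1.3904 × 20.859 = 29.001 MPa
τ_m = K_s·8F_mD/(πd³) = 1.1215 × 40.283 = 45.18 MPa
Soderberg: 1/n_f = τ_a/S_se + τ_m/S_sy = 29.001/452 + 45.18/869 = 0.06416 + 0.05199 = 0.11615
n_f = 1/0.11615 = 8.609

8.61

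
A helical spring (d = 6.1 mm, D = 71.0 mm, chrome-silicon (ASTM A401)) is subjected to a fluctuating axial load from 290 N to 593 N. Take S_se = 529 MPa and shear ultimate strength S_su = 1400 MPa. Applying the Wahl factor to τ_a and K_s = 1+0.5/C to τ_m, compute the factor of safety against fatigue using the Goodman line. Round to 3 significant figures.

C = D/d = 71.0/6.1 = 11.6393; K_W = (4C−1)/(4C−4)+0.615/C = 1.1233; K_s = 1+0.5/C = 1.0430
F_a = (F_max−F_min)/2 = 151.5 N; F_m = (F_max+F_min)/2 = 441.5 N
τ_a = K_W·8F_aD/(πd³) = 1.1233 × 120.68 = 135.56 MPa
τ_m = K_s·8F_mD/(πd³) = 1.0430 × 351.67 = 366.78 MPa
Goodman: 1/n_f = τ_a/S_se + τ_m/S_su = 135.56/529 + 366.78/1400 = 0.25626 + 0.26199 = 0.51824
n_f = 1/0.51824 = 1.93

1.93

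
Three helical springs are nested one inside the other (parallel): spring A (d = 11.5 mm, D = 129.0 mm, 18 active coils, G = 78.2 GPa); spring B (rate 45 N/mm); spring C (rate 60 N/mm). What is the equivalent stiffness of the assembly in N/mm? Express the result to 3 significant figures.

109 N/mm

k_A = Gd⁴/(8D³N_a) = (78.2×10³)(11.5⁴)/(8·129.0³·18) = 4.4245 N/mm
Parallel: k_eq = 4.4245 + 45 + 60 = 109.42 N/mm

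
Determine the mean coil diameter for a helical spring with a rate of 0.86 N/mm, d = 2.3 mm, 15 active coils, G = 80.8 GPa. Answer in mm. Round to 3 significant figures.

D = (Gd⁴/(8N_a·k))^(1/3) = (80.8×10³·2.3⁴/(8·15·0.86))^(1/3)
  = (21910)^(1/3) = 27.9821 mm

28.0 mm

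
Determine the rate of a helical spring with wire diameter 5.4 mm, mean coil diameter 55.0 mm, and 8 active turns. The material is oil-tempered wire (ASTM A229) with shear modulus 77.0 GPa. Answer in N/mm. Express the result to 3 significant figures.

k = Gd⁴/(8D³N_a) = (77.0×10³ × 5.4⁴) / (8 × 55.0³ × 8)
  = 6.54735e+07 / 1.0648e+07 = 6.1489 N/mm

6.15 N/mm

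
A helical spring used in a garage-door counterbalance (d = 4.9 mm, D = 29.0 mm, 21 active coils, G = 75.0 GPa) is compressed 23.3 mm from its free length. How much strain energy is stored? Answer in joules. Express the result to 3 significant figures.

2.86 J

k = Gd⁴/(8D³N_a) = (75.0×10³)(4.9⁴)/(8·29.0³·21) = 10.552 N/mm
U = ½kδ² = 0.5 × 10.552 × 23.3² = 2864.3 N·mm = 2.8643 J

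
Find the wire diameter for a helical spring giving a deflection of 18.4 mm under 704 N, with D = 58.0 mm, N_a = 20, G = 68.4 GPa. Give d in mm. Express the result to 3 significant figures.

11.5 mm

Required rate k = F/δ = 704/18.4 = 38.261 N/mm
d = (8D³N_a·k / G)^(1/4) = (8·58.0³·20·38.261 / (68.4×10³))^0.25
  = (17462)^0.25 = 11.4954 mm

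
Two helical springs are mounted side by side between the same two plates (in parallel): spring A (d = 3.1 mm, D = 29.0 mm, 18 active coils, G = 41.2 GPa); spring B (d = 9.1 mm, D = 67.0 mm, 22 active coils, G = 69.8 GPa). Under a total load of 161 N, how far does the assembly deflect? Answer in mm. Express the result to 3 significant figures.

k_A = Gd⁴/(8D³N_a) = (41.2×10³)(3.1⁴)/(8·29.0³·18) = 1.0834 N/mm
k_B = Gd⁴/(8D³N_a) = (69.8×10³)(9.1⁴)/(8·67.0³·22) = 9.0424 N/mm
Parallel: k_eq = 1.0834 + 9.0424 = 10.126 N/mm
δ = F/k_eq = 161/10.126 = 15.9 mm

15.9 mm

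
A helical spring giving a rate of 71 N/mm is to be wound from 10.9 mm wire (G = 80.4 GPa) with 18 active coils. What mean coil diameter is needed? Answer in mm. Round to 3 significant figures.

48.1 mm

D = (Gd⁴/(8N_a·k))^(1/3) = (80.4×10³·10.9⁴/(8·18·71))^(1/3)
  = (111005)^(1/3) = 48.0596 mm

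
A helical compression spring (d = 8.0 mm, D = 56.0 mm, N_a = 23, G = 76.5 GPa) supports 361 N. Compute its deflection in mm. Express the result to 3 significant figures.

k = Gd⁴/(8D³N_a) = (76.5×10³)(8.0⁴)/(8·56.0³·23) = 9.697 N/mm
δ = F/k = 361 / 9.697 = 37.228 mm

37.2 mm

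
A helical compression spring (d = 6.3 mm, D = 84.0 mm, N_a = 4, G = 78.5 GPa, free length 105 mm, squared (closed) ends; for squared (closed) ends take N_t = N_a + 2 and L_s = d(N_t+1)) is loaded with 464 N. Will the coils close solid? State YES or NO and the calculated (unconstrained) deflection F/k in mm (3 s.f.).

YES, δ = 71.2 mm

k = Gd⁴/(8D³N_a) = (78.5×10³)(6.3⁴)/(8·84.0³·4) = 6.5199 N/mm
N_t = 6; L_s = 6.3·7 = 44.1 mm; δ_solid = L₀ − L_s = 105 − 44.1 = 60.9 mm
δ = F/k = 464/6.5199 = 71.166 mm
δ ≥ δ_solid → spring goes solid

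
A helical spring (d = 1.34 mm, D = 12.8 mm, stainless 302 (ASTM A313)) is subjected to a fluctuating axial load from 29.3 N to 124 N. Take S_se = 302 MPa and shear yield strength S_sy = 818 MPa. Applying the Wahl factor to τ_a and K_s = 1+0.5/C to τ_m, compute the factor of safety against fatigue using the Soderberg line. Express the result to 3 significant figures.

C = D/d = 12.8/1.34 = 9.5522; K_W = (4C−1)/(4C−4)+0.615/C = 1.1521; K_s = 1+0.5/C = 1.0523
F_a = (F_max−F_min)/2 = 47.35 N; F_m = (F_max+F_min)/2 = 76.65 N
τ_a = K_W·8F_aD/(πd³) = 1.1521 × 641.44 = 738.99 MPa
τ_m = K_s·8F_mD/(πd³) = 1.0523 × 1038.4 = 1092.7 MPa
Soderberg: 1/n_f = τ_a/S_se + τ_m/S_sy = 738.99/302 + 1092.7/818 = 2.44698 + 1.33583 = 3.7828
n_f = 1/3.7828 = 0.2644

0.264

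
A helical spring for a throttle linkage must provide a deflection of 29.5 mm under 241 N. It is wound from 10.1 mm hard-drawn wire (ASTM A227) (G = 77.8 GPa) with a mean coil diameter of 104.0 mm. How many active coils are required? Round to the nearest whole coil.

Required rate k = F/δ = 241/29.5 = 8.1695 N/mm
N_a = Gd⁴/(8D³k) = (77.8×10³ × 10.1⁴)/(8 × 104.0³ × 8.1695)
    = 8.0959e+08 / 7.35165e+07 = 11.01 → 11 coils

11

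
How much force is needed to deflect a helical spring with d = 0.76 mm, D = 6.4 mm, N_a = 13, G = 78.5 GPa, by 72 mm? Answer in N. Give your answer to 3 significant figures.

69.2 N

k = Gd⁴/(8D³N_a) = (78.5×10³)(0.76⁴)/(8·6.4³·13) = 0.96062 N/mm
F = k·δ = 0.96062 × 72 = 69.165 N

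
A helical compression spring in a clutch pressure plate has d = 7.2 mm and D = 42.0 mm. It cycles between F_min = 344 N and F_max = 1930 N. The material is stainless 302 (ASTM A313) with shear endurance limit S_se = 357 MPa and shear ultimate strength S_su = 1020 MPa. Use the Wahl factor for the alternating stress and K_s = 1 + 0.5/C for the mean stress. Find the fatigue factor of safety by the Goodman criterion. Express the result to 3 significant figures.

C = D/d = 42.0/7.2 = 5.8333; K_W = (4C−1)/(4C−4)+0.615/C = 1.2606; K_s = 1+0.5/C = 1.0857
F_a = (F_max−F_min)/2 = 793 N; F_m = (F_max+F_min)/2 = 1137 N
τ_a = K_W·8F_aD/(πd³) = 1.2606 × 227.23 = 286.45 MPa
τ_m = K_s·8F_mD/(πd³) = 1.0857 × 325.8 = 353.73 MPa
Goodman: 1/n_f = τ_a/S_se + τ_m/S_su = 286.45/357 + 353.73/1020 = 0.80237 + 0.34679 = 1.1492
n_f = 1/1.1492 = 0.8702

0.870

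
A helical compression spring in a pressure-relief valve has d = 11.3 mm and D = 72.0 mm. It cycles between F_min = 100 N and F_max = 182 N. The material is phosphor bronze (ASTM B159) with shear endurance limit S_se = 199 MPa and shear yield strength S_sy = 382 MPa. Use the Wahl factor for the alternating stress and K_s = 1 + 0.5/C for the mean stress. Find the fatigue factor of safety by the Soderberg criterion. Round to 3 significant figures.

12.1

C = D/d = 72.0/11.3 = 6.3717; K_W = (4C−1)/(4C−4)+0.615/C = 1.2361; K_s = 1+0.5/C = 1.0785
F_a = (F_max−F_min)/2 = 41 N; F_m = (F_max+F_min)/2 = 141 N
τ_a = K_W·8F_aD/(πd³) = 1.2361 × 5.2098 = 6.4401 MPa
τ_m = K_s·8F_mD/(πd³) = 1.0785 × 17.917 = 19.323 MPa
Soderberg: 1/n_f = τ_a/S_se + τ_m/S_sy = 6.4401/199 + 19.323/382 = 0.03236 + 0.05058 = 0.082945
n_f = 1/0.082945 = 12.06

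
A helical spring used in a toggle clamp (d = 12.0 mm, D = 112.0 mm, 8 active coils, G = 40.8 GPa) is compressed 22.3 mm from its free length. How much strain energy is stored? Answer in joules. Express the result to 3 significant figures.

k = Gd⁴/(8D³N_a) = (40.8×10³)(12.0⁴)/(8·112.0³·8) = 9.4092 N/mm
U = ½kδ² = 0.5 × 9.4092 × 22.3² = 2339.5 N·mm = 2.3395 J

2.34 J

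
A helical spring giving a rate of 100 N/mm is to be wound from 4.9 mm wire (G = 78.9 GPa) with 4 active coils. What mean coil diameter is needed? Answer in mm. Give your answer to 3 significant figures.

24.2 mm

D = (Gd⁴/(8N_a·k))^(1/3) = (78.9×10³·4.9⁴/(8·4·100))^(1/3)
  = (14213.8)^(1/3) = 24.2235 mm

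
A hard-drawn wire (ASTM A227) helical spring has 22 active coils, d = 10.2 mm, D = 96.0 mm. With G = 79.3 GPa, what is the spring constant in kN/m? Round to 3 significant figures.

5.51 kN/m

k = Gd⁴/(8D³N_a) = (79.3×10³ × 10.2⁴) / (8 × 96.0³ × 22)
  = 8.58369e+08 / 1.55714e+08 = 5.5125 N/mm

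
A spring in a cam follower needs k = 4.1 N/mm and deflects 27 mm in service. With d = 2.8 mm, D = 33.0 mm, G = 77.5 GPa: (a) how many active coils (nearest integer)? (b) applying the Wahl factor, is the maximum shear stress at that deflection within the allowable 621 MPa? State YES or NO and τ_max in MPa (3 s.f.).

(a) 4 coils; (b) YES, τ_max = 480 MPa

N_a = Gd⁴/(8D³k) = (77.5×10³)(2.8⁴)/(8·33.0³·4.1) = 4.041 → N_a = 4
Actual rate k = Gd⁴/(8D³·4) = 4.1423 N/mm
Working load F = kδ = 4.1423·27 = 111.84 N
C = 33.0/2.8 = 11.7857; K_W = (4C−1)/(4C−4)+0.615/C = 1.1217
τ_max = K_W·8FD/(πd³) = 1.1217·428.14 = 480.25 MPa
τ_max ≤ 621 MPa → acceptable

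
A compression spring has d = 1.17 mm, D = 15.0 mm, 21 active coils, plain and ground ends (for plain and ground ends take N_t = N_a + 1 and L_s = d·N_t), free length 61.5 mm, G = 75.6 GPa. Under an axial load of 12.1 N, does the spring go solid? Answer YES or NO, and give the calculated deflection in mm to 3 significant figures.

k = Gd⁴/(8D³N_a) = (75.6×10³)(1.17⁴)/(8·15.0³·21) = 0.24985 N/mm
N_t = 22; L_s = 1.17·22 = 25.74 mm; δ_solid = L₀ − L_s = 61.5 − 25.74 = 35.76 mm
δ = F/k = 12.1/0.24985 = 48.429 mm
δ ≥ δ_solid → spring goes solid

YES, δ = 48.4 mm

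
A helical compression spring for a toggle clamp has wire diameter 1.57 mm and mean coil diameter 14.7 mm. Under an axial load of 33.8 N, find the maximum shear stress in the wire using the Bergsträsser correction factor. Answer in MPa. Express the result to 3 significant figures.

Spring index C = D/d = 14.7/1.57 = 9.3631
K_B = (4C+2)/(4C−3) = 39.452/34.452 = 1.1451
τ₀ = 8FD/(πd³) = 8·33.8·14.7/(π·1.57³) = 3974.88/12.158 = 326.95 MPa
τ_max = K·τ₀ = 1.1451 × 326.95 = 374.39 MPa

374 MPa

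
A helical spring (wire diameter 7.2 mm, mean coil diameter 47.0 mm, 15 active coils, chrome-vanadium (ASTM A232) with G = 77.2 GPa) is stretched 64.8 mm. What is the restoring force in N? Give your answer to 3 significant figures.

k = Gd⁴/(8D³N_a) = (77.2×10³)(7.2⁴)/(8·47.0³·15) = 16.652 N/mm
F = k·δ = 16.652 × 64.8 = 1079.1 N

1080 N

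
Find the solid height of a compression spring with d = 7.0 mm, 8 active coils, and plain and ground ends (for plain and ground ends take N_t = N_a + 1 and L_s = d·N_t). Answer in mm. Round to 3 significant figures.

63.0 mm

plain and ground ends: N_t = N_a + 1 = 8 + 1 = 9
L_s = d·N_t = 7.0 × 9 = 63 mm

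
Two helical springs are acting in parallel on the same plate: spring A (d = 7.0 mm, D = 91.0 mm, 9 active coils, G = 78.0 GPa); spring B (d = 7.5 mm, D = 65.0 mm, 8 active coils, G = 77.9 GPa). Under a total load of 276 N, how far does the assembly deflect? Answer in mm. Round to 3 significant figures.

15.8 mm

k_A = Gd⁴/(8D³N_a) = (78.0×10³)(7.0⁴)/(8·91.0³·9) = 3.4517 N/mm
k_B = Gd⁴/(8D³N_a) = (77.9×10³)(7.5⁴)/(8·65.0³·8) = 14.024 N/mm
Parallel: k_eq = 3.4517 + 14.024 = 17.475 N/mm
δ = F/k_eq = 276/17.475 = 15.794 mm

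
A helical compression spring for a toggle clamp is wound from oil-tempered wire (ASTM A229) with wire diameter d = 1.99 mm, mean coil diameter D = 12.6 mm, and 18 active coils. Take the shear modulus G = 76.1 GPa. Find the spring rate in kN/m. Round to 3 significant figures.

4.14 kN/m

k = Gd⁴/(8D³N_a) = (76.1×10³ × 1.99⁴) / (8 × 12.6³ × 18)
  = 1.19343e+06 / 288054 = 4.1431 N/mm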